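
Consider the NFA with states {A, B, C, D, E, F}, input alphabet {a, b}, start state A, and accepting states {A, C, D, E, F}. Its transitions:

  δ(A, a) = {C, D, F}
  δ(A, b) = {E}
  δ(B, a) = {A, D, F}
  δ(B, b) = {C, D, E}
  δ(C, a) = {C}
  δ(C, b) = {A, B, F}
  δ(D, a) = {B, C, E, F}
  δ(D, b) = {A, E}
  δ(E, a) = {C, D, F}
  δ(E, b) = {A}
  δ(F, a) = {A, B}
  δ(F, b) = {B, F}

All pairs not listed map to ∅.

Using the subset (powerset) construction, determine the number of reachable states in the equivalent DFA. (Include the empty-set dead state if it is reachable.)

7

Start state of the DFA: {A}.
{A} --a--> {C, D, F}  [new]
{A} --b--> {E}  [new]
{C, D, F} --a--> {A, B, C, E, F}  [new]
{C, D, F} --b--> {A, B, E, F}  [new]
{E} --a--> {C, D, F}  [seen]
{E} --b--> {A}  [seen]
{A, B, C, E, F} --a--> {A, B, C, D, F}  [new]
{A, B, C, E, F} --b--> {A, B, C, D, E, F}  [new]
{A, B, E, F} --a--> {A, B, C, D, F}  [seen]
{A, B, E, F} --b--> {A, B, C, D, E, F}  [seen]
{A, B, C, D, F} --a--> {A, B, C, D, E, F}  [seen]
{A, B, C, D, F} --b--> {A, B, C, D, E, F}  [seen]
{A, B, C, D, E, F} --a--> {A, B, C, D, E, F}  [seen]
{A, B, C, D, E, F} --b--> {A, B, C, D, E, F}  [seen]
Reachable DFA states: {A}, {C, D, F}, {E}, {A, B, C, E, F}, {A, B, E, F}, {A, B, C, D, F}, {A, B, C, D, E, F}.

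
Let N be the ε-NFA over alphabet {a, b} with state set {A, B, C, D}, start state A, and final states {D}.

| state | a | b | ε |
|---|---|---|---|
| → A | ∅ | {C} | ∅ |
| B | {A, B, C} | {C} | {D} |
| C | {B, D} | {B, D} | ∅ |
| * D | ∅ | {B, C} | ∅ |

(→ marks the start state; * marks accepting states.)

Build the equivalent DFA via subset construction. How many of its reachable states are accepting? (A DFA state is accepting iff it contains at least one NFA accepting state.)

3

Start state of the DFA: {A} (ε-closure of the NFA start).
{A} --a--> ∅  [new]
{A} --b--> {C}  [new]
∅ --a--> ∅  [seen]
∅ --b--> ∅  [seen]
{C} --a--> {B, D}  [new]
{C} --b--> {B, D}  [seen]
{B, D} --a--> {A, B, C, D}  [new]
{B, D} --b--> {B, C, D}  [new]
{A, B, C, D} --a--> {A, B, C, D}  [seen]
{A, B, C, D} --b--> {B, C, D}  [seen]
{B, C, D} --a--> {A, B, C, D}  [seen]
{B, C, D} --b--> {B, C, D}  [seen]
Reachable DFA states: {A}, ∅, {C}, {B, D}, {A, B, C, D}, {B, C, D}.
Accepting DFA states (contain an NFA accepting state): {B, D}, {A, B, C, D}, {B, C, D}.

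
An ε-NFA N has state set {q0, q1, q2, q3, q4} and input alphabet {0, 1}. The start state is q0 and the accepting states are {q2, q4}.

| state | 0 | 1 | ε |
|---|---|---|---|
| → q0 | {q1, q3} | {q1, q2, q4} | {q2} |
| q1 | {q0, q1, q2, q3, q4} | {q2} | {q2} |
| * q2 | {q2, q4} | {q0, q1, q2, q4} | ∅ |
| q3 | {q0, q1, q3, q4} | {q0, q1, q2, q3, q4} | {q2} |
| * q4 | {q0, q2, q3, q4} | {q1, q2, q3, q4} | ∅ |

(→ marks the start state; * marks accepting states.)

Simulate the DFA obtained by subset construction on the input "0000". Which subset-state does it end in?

Start: {q0, q2}.
δ(q0,0) = {q1, q3}; δ(q2,0) = {q2, q4}.
Union: {q1, q2, q3, q4}.
After 0: {q1, q2, q3, q4}.
δ(q1,0) = {q0, q1, q2, q3, q4}; δ(q2,0) = {q2, q4}; δ(q3,0) = {q0, q1, q3, q4}; δ(q4,0) = {q0, q2, q3, q4}.
Union: {q0, q1, q2, q3, q4}.
After 0: {q0, q1, q2, q3, q4}.
δ(q0,0) = {q1, q3}; δ(q1,0) = {q0, q1, q2, q3, q4}; δ(q2,0) = {q2, q4}; δ(q3,0) = {q0, q1, q3, q4}; δ(q4,0) = {q0, q2, q3, q4}.
Union: {q0, q1, q2, q3, q4}.
After 0: {q0, q1, q2, q3, q4}.
δ(q0,0) = {q1, q3}; δ(q1,0) = {q0, q1, q2, q3, q4}; δ(q2,0) = {q2, q4}; δ(q3,0) = {q0, q1, q3, q4}; δ(q4,0) = {q0, q2, q3, q4}.
Union: {q0, q1, q2, q3, q4}.
After 0: {q0, q1, q2, q3, q4}.

{q0, q1, q2, q3, q4}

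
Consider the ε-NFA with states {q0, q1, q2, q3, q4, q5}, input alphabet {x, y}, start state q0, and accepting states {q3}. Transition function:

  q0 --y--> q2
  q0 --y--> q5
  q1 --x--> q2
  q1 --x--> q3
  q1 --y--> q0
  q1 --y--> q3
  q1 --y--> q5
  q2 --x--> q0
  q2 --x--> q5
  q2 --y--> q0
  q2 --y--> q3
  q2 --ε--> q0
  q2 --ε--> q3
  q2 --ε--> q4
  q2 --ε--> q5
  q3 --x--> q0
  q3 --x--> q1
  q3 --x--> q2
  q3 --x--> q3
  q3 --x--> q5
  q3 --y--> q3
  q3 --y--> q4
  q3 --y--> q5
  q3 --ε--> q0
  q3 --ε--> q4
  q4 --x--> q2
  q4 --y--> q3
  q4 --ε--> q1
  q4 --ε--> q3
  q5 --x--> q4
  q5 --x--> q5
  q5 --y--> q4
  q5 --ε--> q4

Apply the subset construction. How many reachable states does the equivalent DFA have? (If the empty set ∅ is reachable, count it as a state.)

Start state of the DFA: {q0} (ε-closure of the NFA start).
{q0} --x--> ∅  [new]
{q0} --y--> {q0, q1, q2, q3, q4, q5}  [new]
∅ --x--> ∅  [seen]
∅ --y--> ∅  [seen]
{q0, q1, q2, q3, q4, q5} --x--> {q0, q1, q2, q3, q4, q5}  [seen]
{q0, q1, q2, q3, q4, q5} --y--> {q0, q1, q2, q3, q4, q5}  [seen]
Reachable DFA states: {q0}, ∅, {q0, q1, q2, q3, q4, q5}.

3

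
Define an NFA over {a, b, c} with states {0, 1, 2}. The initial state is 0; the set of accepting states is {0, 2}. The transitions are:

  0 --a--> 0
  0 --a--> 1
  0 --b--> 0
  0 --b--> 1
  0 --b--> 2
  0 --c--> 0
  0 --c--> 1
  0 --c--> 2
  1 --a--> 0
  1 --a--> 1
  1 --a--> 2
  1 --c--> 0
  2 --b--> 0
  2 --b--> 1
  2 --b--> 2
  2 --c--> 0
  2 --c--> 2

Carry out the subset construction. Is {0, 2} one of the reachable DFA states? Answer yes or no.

Start state of the DFA: {0}.
{0} --a--> {0, 1}  [new]
{0} --b--> {0, 1, 2}  [new]
{0} --c--> {0, 1, 2}  [seen]
{0, 1} --a--> {0, 1, 2}  [seen]
{0, 1} --b--> {0, 1, 2}  [seen]
{0, 1} --c--> {0, 1, 2}  [seen]
{0, 1, 2} --a--> {0, 1, 2}  [seen]
{0, 1, 2} --b--> {0, 1, 2}  [seen]
{0, 1, 2} --c--> {0, 1, 2}  [seen]
Reachable DFA states: {0}, {0, 1}, {0, 1, 2}.
{0, 2} is not among them.

no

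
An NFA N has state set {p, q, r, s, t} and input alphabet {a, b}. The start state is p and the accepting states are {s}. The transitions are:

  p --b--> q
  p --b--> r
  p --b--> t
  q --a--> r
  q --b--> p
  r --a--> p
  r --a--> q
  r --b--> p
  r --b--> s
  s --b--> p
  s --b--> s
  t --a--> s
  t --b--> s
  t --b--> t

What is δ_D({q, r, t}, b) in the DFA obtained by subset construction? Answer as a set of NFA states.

{p, s, t}

δ(q,b) = {p}; δ(r,b) = {p, s}; δ(t,b) = {s, t}.
Union: {p, s, t}.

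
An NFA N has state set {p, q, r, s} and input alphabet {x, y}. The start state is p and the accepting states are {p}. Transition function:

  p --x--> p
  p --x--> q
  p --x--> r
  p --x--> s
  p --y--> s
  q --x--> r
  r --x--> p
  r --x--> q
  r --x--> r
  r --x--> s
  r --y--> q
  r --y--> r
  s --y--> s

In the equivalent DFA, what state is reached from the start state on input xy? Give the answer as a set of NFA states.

Start: {p}.
δ(p,x) = {p, q, r, s}.
Union: {p, q, r, s}.
After x: {p, q, r, s}.
δ(p,y) = {s}; δ(q,y) = ∅; δ(r,y) = {q, r}; δ(s,y) = {s}.
Union: {q, r, s}.
After y: {q, r, s}.

{q, r, s}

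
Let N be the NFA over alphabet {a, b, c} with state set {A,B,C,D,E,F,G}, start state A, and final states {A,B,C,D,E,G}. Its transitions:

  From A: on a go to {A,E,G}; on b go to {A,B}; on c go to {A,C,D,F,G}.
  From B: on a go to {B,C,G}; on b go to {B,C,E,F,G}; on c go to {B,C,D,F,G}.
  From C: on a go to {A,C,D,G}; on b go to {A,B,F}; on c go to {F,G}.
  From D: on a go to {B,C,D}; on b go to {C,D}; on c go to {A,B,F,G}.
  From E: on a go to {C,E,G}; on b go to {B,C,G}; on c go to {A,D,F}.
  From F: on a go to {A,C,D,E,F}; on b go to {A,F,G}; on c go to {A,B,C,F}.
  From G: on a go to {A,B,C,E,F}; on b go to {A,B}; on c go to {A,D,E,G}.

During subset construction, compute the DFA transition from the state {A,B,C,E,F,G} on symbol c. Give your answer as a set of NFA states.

δ(A,c) = {A,C,D,F,G}; δ(B,c) = {B,C,D,F,G}; δ(C,c) = {F,G}; δ(E,c) = {A,D,F}; δ(F,c) = {A,B,C,F}; δ(G,c) = {A,D,E,G}.
Union: {A,B,C,D,E,F,G}.

{A,B,C,D,E,F,G}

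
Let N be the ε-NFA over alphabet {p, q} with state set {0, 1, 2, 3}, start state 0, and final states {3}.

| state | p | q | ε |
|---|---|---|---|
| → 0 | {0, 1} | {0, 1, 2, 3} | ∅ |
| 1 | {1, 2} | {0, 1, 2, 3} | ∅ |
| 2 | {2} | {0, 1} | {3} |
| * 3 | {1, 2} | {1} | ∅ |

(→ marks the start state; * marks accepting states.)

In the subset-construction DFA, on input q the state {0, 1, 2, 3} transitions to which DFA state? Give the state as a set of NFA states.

{0, 1, 2, 3}

δ(0,q) = {0, 1, 2, 3}; δ(1,q) = {0, 1, 2, 3}; δ(2,q) = {0, 1}; δ(3,q) = {1}.
Union: {0, 1, 2, 3}.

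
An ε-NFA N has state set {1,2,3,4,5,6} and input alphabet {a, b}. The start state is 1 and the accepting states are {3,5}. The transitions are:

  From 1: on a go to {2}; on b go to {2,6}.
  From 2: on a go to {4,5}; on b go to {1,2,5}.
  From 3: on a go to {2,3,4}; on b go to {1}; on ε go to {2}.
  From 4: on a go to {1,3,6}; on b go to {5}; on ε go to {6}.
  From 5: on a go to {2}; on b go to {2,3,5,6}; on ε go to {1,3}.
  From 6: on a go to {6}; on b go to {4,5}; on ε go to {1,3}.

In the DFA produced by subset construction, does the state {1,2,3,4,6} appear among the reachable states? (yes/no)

no

Start state of the DFA: {1} (ε-closure of the NFA start).
{1} --a--> {2}  [new]
{1} --b--> {1,2,3,6}  [new]
{2} --a--> {1,2,3,4,5,6}  [new]
{2} --b--> {1,2,3,5}  [new]
{1,2,3,6} --a--> {1,2,3,4,5,6}  [seen]
{1,2,3,6} --b--> {1,2,3,4,5,6}  [seen]
{1,2,3,4,5,6} --a--> {1,2,3,4,5,6}  [seen]
{1,2,3,4,5,6} --b--> {1,2,3,4,5,6}  [seen]
{1,2,3,5} --a--> {1,2,3,4,5,6}  [seen]
{1,2,3,5} --b--> {1,2,3,5,6}  [new]
{1,2,3,5,6} --a--> {1,2,3,4,5,6}  [seen]
{1,2,3,5,6} --b--> {1,2,3,4,5,6}  [seen]
Reachable DFA states: {1}, {2}, {1,2,3,6}, {1,2,3,4,5,6}, {1,2,3,5}, {1,2,3,5,6}.
{1,2,3,4,6} is not among them.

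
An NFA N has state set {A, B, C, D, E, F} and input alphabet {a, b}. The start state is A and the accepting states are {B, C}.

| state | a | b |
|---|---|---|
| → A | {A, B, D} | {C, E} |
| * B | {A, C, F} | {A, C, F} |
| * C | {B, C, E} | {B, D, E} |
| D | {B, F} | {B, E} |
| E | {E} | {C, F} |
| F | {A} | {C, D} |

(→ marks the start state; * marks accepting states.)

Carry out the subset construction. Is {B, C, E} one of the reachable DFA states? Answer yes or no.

Start state of the DFA: {A}.
{A} --a--> {A, B, D}  [new]
{A} --b--> {C, E}  [new]
{A, B, D} --a--> {A, B, C, D, F}  [new]
{A, B, D} --b--> {A, B, C, E, F}  [new]
{C, E} --a--> {B, C, E}  [new]
{C, E} --b--> {B, C, D, E, F}  [new]
{A, B, C, D, F} --a--> {A, B, C, D, E, F}  [new]
{A, B, C, D, F} --b--> {A, B, C, D, E, F}  [seen]
{A, B, C, E, F} --a--> {A, B, C, D, E, F}  [seen]
{A, B, C, E, F} --b--> {A, B, C, D, E, F}  [seen]
{B, C, E} --a--> {A, B, C, E, F}  [seen]
{B, C, E} --b--> {A, B, C, D, E, F}  [seen]
{B, C, D, E, F} --a--> {A, B, C, E, F}  [seen]
{B, C, D, E, F} --b--> {A, B, C, D, E, F}  [seen]
{A, B, C, D, E, F} --a--> {A, B, C, D, E, F}  [seen]
{A, B, C, D, E, F} --b--> {A, B, C, D, E, F}  [seen]
Reachable DFA states: {A}, {A, B, D}, {C, E}, {A, B, C, D, F}, {A, B, C, E, F}, {B, C, E}, {B, C, D, E, F}, {A, B, C, D, E, F}.
{B, C, E} is among them.

yes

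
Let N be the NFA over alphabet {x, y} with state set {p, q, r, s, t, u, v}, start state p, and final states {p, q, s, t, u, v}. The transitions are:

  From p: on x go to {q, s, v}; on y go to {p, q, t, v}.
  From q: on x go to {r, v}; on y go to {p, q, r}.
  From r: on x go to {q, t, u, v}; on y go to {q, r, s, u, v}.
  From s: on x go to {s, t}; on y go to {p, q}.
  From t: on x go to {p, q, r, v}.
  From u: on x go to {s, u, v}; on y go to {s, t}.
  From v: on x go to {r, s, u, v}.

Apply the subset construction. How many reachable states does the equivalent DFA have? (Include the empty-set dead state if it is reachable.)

9

Start state of the DFA: {p}.
{p} --x--> {q, s, v}  [new]
{p} --y--> {p, q, t, v}  [new]
{q, s, v} --x--> {r, s, t, u, v}  [new]
{q, s, v} --y--> {p, q, r}  [new]
{p, q, t, v} --x--> {p, q, r, s, u, v}  [new]
{p, q, t, v} --y--> {p, q, r, t, v}  [new]
{r, s, t, u, v} --x--> {p, q, r, s, t, u, v}  [new]
{r, s, t, u, v} --y--> {p, q, r, s, t, u, v}  [seen]
{p, q, r} --x--> {q, r, s, t, u, v}  [new]
{p, q, r} --y--> {p, q, r, s, t, u, v}  [seen]
{p, q, r, s, u, v} --x--> {q, r, s, t, u, v}  [seen]
{p, q, r, s, u, v} --y--> {p, q, r, s, t, u, v}  [seen]
{p, q, r, t, v} --x--> {p, q, r, s, t, u, v}  [seen]
{p, q, r, t, v} --y--> {p, q, r, s, t, u, v}  [seen]
{p, q, r, s, t, u, v} --x--> {p, q, r, s, t, u, v}  [seen]
{p, q, r, s, t, u, v} --y--> {p, q, r, s, t, u, v}  [seen]
{q, r, s, t, u, v} --x--> {p, q, r, s, t, u, v}  [seen]
{q, r, s, t, u, v} --y--> {p, q, r, s, t, u, v}  [seen]
Reachable DFA states: {p}, {q, s, v}, {p, q, t, v}, {r, s, t, u, v}, {p, q, r}, {p, q, r, s, u, v}, {p, q, r, t, v}, {p, q, r, s, t, u, v}, {q, r, s, t, u, v}.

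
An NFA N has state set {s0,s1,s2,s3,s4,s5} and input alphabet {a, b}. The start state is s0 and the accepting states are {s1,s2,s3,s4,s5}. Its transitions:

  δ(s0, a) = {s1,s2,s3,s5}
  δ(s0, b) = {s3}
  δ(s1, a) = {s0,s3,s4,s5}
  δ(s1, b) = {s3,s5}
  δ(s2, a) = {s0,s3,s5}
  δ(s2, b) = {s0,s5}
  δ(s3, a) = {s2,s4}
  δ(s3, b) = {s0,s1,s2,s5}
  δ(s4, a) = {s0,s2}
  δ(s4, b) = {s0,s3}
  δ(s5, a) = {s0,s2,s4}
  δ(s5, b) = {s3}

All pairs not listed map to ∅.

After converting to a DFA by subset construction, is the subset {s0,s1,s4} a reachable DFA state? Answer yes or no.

no

Start state of the DFA: {s0}.
{s0} --a--> {s1,s2,s3,s5}  [new]
{s0} --b--> {s3}  [new]
{s1,s2,s3,s5} --a--> {s0,s2,s3,s4,s5}  [new]
{s1,s2,s3,s5} --b--> {s0,s1,s2,s3,s5}  [new]
{s3} --a--> {s2,s4}  [new]
{s3} --b--> {s0,s1,s2,s5}  [new]
{s0,s2,s3,s4,s5} --a--> {s0,s1,s2,s3,s4,s5}  [new]
{s0,s2,s3,s4,s5} --b--> {s0,s1,s2,s3,s5}  [seen]
{s0,s1,s2,s3,s5} --a--> {s0,s1,s2,s3,s4,s5}  [seen]
{s0,s1,s2,s3,s5} --b--> {s0,s1,s2,s3,s5}  [seen]
{s2,s4} --a--> {s0,s2,s3,s5}  [new]
{s2,s4} --b--> {s0,s3,s5}  [new]
{s0,s1,s2,s5} --a--> {s0,s1,s2,s3,s4,s5}  [seen]
{s0,s1,s2,s5} --b--> {s0,s3,s5}  [seen]
{s0,s1,s2,s3,s4,s5} --a--> {s0,s1,s2,s3,s4,s5}  [seen]
{s0,s1,s2,s3,s4,s5} --b--> {s0,s1,s2,s3,s5}  [seen]
{s0,s2,s3,s5} --a--> {s0,s1,s2,s3,s4,s5}  [seen]
{s0,s2,s3,s5} --b--> {s0,s1,s2,s3,s5}  [seen]
{s0,s3,s5} --a--> {s0,s1,s2,s3,s4,s5}  [seen]
{s0,s3,s5} --b--> {s0,s1,s2,s3,s5}  [seen]
Reachable DFA states: {s0}, {s1,s2,s3,s5}, {s3}, {s0,s2,s3,s4,s5}, {s0,s1,s2,s3,s5}, {s2,s4}, {s0,s1,s2,s5}, {s0,s1,s2,s3,s4,s5}, {s0,s2,s3,s5}, {s0,s3,s5}.
{s0,s1,s4} is not among them.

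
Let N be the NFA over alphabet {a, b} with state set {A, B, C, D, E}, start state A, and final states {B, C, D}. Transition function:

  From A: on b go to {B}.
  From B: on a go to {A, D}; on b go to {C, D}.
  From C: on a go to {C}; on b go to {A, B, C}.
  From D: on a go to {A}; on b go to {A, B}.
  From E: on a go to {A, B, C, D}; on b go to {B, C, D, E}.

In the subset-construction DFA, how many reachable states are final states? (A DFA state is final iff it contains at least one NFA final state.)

10

Start state of the DFA: {A}.
{A} --a--> ∅  [new]
{A} --b--> {B}  [new]
∅ --a--> ∅  [seen]
∅ --b--> ∅  [seen]
{B} --a--> {A, D}  [new]
{B} --b--> {C, D}  [new]
{A, D} --a--> {A}  [seen]
{A, D} --b--> {A, B}  [new]
{C, D} --a--> {A, C}  [new]
{C, D} --b--> {A, B, C}  [new]
{A, B} --a--> {A, D}  [seen]
{A, B} --b--> {B, C, D}  [new]
{A, C} --a--> {C}  [new]
{A, C} --b--> {A, B, C}  [seen]
{A, B, C} --a--> {A, C, D}  [new]
{A, B, C} --b--> {A, B, C, D}  [new]
{B, C, D} --a--> {A, C, D}  [seen]
{B, C, D} --b--> {A, B, C, D}  [seen]
{C} --a--> {C}  [seen]
{C} --b--> {A, B, C}  [seen]
{A, C, D} --a--> {A, C}  [seen]
{A, C, D} --b--> {A, B, C}  [seen]
{A, B, C, D} --a--> {A, C, D}  [seen]
{A, B, C, D} --b--> {A, B, C, D}  [seen]
Reachable DFA states: {A}, ∅, {B}, {A, D}, {C, D}, {A, B}, {A, C}, {A, B, C}, {B, C, D}, {C}, {A, C, D}, {A, B, C, D}.
Accepting DFA states (contain an NFA accepting state): {B}, {A, D}, {C, D}, {A, B}, {A, C}, {A, B, C}, {B, C, D}, {C}, {A, C, D}, {A, B, C, D}.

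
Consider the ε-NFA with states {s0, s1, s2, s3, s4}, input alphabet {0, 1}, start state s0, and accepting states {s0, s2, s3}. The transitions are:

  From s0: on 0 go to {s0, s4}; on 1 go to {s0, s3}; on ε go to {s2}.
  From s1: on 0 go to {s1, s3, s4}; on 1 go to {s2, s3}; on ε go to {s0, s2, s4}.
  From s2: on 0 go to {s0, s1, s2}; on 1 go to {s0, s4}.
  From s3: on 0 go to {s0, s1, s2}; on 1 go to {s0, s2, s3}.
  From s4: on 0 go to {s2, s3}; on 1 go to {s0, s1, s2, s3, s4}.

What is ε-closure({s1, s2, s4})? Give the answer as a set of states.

Begin with {s1, s2, s4}.
s1 →ε {s0, s2, s4}; add s0.
ε-closure = {s0, s1, s2, s4}.

{s0, s1, s2, s4}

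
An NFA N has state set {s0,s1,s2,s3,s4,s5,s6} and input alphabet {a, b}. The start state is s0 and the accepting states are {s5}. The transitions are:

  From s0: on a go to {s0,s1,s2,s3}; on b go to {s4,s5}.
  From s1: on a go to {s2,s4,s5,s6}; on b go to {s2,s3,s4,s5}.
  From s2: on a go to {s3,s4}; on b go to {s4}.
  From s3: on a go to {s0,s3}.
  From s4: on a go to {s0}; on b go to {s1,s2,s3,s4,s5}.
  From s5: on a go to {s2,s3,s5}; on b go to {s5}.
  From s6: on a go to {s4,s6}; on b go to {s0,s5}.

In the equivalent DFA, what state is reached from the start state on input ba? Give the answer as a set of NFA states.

Start: {s0}.
δ(s0,b) = {s4,s5}.
Union: {s4,s5}.
After b: {s4,s5}.
δ(s4,a) = {s0}; δ(s5,a) = {s2,s3,s5}.
Union: {s0,s2,s3,s5}.
After a: {s0,s2,s3,s5}.

{s0,s2,s3,s5}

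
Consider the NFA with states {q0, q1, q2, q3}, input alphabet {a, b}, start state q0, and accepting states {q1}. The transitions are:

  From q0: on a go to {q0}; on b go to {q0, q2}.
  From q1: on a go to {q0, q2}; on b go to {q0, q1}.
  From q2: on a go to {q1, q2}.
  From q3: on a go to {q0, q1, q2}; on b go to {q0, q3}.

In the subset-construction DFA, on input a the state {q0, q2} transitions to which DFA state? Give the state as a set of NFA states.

δ(q0,a) = {q0}; δ(q2,a) = {q1, q2}.
Union: {q0, q1, q2}.

{q0, q1, q2}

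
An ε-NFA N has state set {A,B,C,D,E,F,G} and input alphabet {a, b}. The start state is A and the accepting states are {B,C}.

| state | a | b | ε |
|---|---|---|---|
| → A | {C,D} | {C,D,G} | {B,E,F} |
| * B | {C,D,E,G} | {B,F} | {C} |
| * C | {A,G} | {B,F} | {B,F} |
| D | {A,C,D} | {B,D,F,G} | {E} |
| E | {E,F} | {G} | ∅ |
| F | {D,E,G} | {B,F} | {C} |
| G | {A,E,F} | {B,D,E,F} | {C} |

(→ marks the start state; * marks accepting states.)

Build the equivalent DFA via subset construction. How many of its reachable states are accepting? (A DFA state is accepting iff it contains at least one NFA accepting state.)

3

Start state of the DFA: {A,B,C,E,F} (ε-closure of the NFA start).
{A,B,C,E,F} --a--> {A,B,C,D,E,F,G}  [new]
{A,B,C,E,F} --b--> {B,C,D,E,F,G}  [new]
{A,B,C,D,E,F,G} --a--> {A,B,C,D,E,F,G}  [seen]
{A,B,C,D,E,F,G} --b--> {B,C,D,E,F,G}  [seen]
{B,C,D,E,F,G} --a--> {A,B,C,D,E,F,G}  [seen]
{B,C,D,E,F,G} --b--> {B,C,D,E,F,G}  [seen]
Reachable DFA states: {A,B,C,E,F}, {A,B,C,D,E,F,G}, {B,C,D,E,F,G}.
Accepting DFA states (contain an NFA accepting state): {A,B,C,E,F}, {A,B,C,D,E,F,G}, {B,C,D,E,F,G}.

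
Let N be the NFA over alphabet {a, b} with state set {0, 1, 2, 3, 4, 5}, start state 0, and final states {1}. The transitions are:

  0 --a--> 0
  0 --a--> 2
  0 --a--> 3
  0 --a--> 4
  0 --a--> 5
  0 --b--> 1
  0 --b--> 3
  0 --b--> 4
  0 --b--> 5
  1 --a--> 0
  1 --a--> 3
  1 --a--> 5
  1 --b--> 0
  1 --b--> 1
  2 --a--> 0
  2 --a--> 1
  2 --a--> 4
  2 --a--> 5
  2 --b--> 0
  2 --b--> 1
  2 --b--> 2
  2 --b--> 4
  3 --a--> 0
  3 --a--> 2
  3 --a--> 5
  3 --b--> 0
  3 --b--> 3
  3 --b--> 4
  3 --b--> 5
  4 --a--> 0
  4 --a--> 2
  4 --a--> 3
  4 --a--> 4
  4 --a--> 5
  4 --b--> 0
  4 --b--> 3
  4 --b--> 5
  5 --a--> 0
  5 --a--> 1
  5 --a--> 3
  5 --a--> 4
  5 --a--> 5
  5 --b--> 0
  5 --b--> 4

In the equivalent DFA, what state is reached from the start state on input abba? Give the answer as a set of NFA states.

{0, 1, 2, 3, 4, 5}

Start: {0}.
δ(0,a) = {0, 2, 3, 4, 5}.
Union: {0, 2, 3, 4, 5}.
After a: {0, 2, 3, 4, 5}.
δ(0,b) = {1, 3, 4, 5}; δ(2,b) = {0, 1, 2, 4}; δ(3,b) = {0, 3, 4, 5}; δ(4,b) = {0, 3, 5}; δ(5,b) = {0, 4}.
Union: {0, 1, 2, 3, 4, 5}.
After b: {0, 1, 2, 3, 4, 5}.
δ(0,b) = {1, 3, 4, 5}; δ(1,b) = {0, 1}; δ(2,b) = {0, 1, 2, 4}; δ(3,b) = {0, 3, 4, 5}; δ(4,b) = {0, 3, 5}; δ(5,b) = {0, 4}.
Union: {0, 1, 2, 3, 4, 5}.
After b: {0, 1, 2, 3, 4, 5}.
δ(0,a) = {0, 2, 3, 4, 5}; δ(1,a) = {0, 3, 5}; δ(2,a) = {0, 1, 4, 5}; δ(3,a) = {0, 2, 5}; δ(4,a) = {0, 2, 3, 4, 5}; δ(5,a) = {0, 1, 3, 4, 5}.
Union: {0, 1, 2, 3, 4, 5}.
After a: {0, 1, 2, 3, 4, 5}.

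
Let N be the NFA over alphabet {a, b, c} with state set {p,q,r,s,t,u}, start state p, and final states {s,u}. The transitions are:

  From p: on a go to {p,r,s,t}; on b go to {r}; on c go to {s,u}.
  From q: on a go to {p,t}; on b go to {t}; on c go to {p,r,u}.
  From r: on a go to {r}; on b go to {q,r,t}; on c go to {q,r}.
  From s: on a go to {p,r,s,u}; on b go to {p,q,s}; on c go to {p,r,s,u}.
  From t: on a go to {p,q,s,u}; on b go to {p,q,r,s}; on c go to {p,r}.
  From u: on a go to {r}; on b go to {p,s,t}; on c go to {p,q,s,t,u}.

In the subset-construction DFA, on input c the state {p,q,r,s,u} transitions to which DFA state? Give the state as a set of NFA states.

δ(p,c) = {s,u}; δ(q,c) = {p,r,u}; δ(r,c) = {q,r}; δ(s,c) = {p,r,s,u}; δ(u,c) = {p,q,s,t,u}.
Union: {p,q,r,s,t,u}.

{p,q,r,s,t,u}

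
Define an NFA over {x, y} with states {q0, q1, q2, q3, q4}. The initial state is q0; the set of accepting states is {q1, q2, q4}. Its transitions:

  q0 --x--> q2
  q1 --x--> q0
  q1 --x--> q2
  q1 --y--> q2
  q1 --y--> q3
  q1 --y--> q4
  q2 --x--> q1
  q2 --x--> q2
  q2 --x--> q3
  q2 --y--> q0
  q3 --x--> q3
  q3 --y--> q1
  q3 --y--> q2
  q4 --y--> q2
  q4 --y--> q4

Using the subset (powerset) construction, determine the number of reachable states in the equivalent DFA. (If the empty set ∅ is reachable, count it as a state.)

6

Start state of the DFA: {q0}.
{q0} --x--> {q2}  [new]
{q0} --y--> ∅  [new]
{q2} --x--> {q1, q2, q3}  [new]
{q2} --y--> {q0}  [seen]
∅ --x--> ∅  [seen]
∅ --y--> ∅  [seen]
{q1, q2, q3} --x--> {q0, q1, q2, q3}  [new]
{q1, q2, q3} --y--> {q0, q1, q2, q3, q4}  [new]
{q0, q1, q2, q3} --x--> {q0, q1, q2, q3}  [seen]
{q0, q1, q2, q3} --y--> {q0, q1, q2, q3, q4}  [seen]
{q0, q1, q2, q3, q4} --x--> {q0, q1, q2, q3}  [seen]
{q0, q1, q2, q3, q4} --y--> {q0, q1, q2, q3, q4}  [seen]
Reachable DFA states: {q0}, {q2}, ∅, {q1, q2, q3}, {q0, q1, q2, q3}, {q0, q1, q2, q3, q4}.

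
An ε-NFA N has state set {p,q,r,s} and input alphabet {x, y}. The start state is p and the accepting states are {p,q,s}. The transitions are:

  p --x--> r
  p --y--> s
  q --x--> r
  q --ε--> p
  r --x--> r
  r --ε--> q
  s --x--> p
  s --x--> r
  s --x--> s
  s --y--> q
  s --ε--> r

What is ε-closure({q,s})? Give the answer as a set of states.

{p,q,r,s}

Begin with {q,s}.
q →ε {p}; add p.
s →ε {r}; add r.
ε-closure = {p,q,r,s}.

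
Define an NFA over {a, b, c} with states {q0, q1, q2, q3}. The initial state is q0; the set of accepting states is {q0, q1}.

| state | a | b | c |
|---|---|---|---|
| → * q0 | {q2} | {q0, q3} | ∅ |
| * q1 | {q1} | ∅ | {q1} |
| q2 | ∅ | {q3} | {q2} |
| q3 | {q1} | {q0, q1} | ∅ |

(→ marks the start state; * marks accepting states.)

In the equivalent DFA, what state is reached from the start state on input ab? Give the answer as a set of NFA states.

Start: {q0}.
δ(q0,a) = {q2}.
Union: {q2}.
After a: {q2}.
δ(q2,b) = {q3}.
Union: {q3}.
After b: {q3}.

{q3}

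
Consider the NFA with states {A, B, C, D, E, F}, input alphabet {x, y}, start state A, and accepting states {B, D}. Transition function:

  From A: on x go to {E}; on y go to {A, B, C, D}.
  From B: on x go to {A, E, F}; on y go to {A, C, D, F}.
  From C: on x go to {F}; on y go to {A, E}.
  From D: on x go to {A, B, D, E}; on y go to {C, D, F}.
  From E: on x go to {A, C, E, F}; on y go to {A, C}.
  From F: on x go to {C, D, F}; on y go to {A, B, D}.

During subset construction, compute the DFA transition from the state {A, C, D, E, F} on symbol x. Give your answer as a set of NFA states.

δ(A,x) = {E}; δ(C,x) = {F}; δ(D,x) = {A, B, D, E}; δ(E,x) = {A, C, E, F}; δ(F,x) = {C, D, F}.
Union: {A, B, C, D, E, F}.

{A, B, C, D, E, F}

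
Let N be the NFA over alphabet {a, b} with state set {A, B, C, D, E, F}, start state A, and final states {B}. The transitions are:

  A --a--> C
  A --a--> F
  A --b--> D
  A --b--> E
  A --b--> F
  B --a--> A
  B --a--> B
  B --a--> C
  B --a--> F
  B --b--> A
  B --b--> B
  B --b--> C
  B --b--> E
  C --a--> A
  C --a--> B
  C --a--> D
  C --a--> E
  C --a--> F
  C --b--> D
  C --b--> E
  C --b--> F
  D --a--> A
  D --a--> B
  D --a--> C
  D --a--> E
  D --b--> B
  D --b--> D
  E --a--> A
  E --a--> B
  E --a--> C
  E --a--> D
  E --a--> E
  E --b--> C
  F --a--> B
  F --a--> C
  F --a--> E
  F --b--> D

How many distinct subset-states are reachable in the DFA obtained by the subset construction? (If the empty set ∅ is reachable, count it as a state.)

6

Start state of the DFA: {A}.
{A} --a--> {C, F}  [new]
{A} --b--> {D, E, F}  [new]
{C, F} --a--> {A, B, C, D, E, F}  [new]
{C, F} --b--> {D, E, F}  [seen]
{D, E, F} --a--> {A, B, C, D, E}  [new]
{D, E, F} --b--> {B, C, D}  [new]
{A, B, C, D, E, F} --a--> {A, B, C, D, E, F}  [seen]
{A, B, C, D, E, F} --b--> {A, B, C, D, E, F}  [seen]
{A, B, C, D, E} --a--> {A, B, C, D, E, F}  [seen]
{A, B, C, D, E} --b--> {A, B, C, D, E, F}  [seen]
{B, C, D} --a--> {A, B, C, D, E, F}  [seen]
{B, C, D} --b--> {A, B, C, D, E, F}  [seen]
Reachable DFA states: {A}, {C, F}, {D, E, F}, {A, B, C, D, E, F}, {A, B, C, D, E}, {B, C, D}.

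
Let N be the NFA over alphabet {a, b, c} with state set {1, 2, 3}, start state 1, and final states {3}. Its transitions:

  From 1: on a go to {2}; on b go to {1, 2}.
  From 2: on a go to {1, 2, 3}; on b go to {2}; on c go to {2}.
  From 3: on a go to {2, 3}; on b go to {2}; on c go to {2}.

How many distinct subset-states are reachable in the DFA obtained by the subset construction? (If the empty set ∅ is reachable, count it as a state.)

Start state of the DFA: {1}.
{1} --a--> {2}  [new]
{1} --b--> {1, 2}  [new]
{1} --c--> ∅  [new]
{2} --a--> {1, 2, 3}  [new]
{2} --b--> {2}  [seen]
{2} --c--> {2}  [seen]
{1, 2} --a--> {1, 2, 3}  [seen]
{1, 2} --b--> {1, 2}  [seen]
{1, 2} --c--> {2}  [seen]
∅ --a--> ∅  [seen]
∅ --b--> ∅  [seen]
∅ --c--> ∅  [seen]
{1, 2, 3} --a--> {1, 2, 3}  [seen]
{1, 2, 3} --b--> {1, 2}  [seen]
{1, 2, 3} --c--> {2}  [seen]
Reachable DFA states: {1}, {2}, {1, 2}, ∅, {1, 2, 3}.

5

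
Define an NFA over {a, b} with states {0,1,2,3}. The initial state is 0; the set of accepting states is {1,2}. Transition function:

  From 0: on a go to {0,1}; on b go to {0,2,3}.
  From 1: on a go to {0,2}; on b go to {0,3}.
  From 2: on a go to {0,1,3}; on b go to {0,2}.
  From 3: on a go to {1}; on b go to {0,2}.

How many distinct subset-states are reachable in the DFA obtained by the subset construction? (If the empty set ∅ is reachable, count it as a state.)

6

Start state of the DFA: {0}.
{0} --a--> {0,1}  [new]
{0} --b--> {0,2,3}  [new]
{0,1} --a--> {0,1,2}  [new]
{0,1} --b--> {0,2,3}  [seen]
{0,2,3} --a--> {0,1,3}  [new]
{0,2,3} --b--> {0,2,3}  [seen]
{0,1,2} --a--> {0,1,2,3}  [new]
{0,1,2} --b--> {0,2,3}  [seen]
{0,1,3} --a--> {0,1,2}  [seen]
{0,1,3} --b--> {0,2,3}  [seen]
{0,1,2,3} --a--> {0,1,2,3}  [seen]
{0,1,2,3} --b--> {0,2,3}  [seen]
Reachable DFA states: {0}, {0,1}, {0,2,3}, {0,1,2}, {0,1,3}, {0,1,2,3}.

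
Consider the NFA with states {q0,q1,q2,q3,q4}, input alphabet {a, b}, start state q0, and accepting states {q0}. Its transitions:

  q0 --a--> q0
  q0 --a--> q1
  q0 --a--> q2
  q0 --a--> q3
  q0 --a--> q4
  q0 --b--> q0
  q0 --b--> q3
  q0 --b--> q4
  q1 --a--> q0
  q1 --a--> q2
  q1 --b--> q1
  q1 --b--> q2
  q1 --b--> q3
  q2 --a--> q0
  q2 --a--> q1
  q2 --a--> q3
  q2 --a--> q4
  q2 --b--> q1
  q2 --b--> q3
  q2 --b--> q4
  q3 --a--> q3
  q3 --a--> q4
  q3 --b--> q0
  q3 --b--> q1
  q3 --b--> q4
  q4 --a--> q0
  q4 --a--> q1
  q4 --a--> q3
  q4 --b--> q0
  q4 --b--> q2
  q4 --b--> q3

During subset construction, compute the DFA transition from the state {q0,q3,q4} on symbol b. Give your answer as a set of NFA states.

δ(q0,b) = {q0,q3,q4}; δ(q3,b) = {q0,q1,q4}; δ(q4,b) = {q0,q2,q3}.
Union: {q0,q1,q2,q3,q4}.

{q0,q1,q2,q3,q4}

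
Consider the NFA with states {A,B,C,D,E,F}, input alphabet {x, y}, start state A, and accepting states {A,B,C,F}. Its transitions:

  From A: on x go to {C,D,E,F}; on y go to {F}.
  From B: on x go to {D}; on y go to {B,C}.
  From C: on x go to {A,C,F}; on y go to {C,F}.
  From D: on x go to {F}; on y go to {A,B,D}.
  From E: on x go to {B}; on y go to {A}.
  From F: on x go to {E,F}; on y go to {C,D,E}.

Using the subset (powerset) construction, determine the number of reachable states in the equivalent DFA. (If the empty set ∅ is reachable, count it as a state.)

Start state of the DFA: {A}.
{A} --x--> {C,D,E,F}  [new]
{A} --y--> {F}  [new]
{C,D,E,F} --x--> {A,B,C,E,F}  [new]
{C,D,E,F} --y--> {A,B,C,D,E,F}  [new]
{F} --x--> {E,F}  [new]
{F} --y--> {C,D,E}  [new]
{A,B,C,E,F} --x--> {A,B,C,D,E,F}  [seen]
{A,B,C,E,F} --y--> {A,B,C,D,E,F}  [seen]
{A,B,C,D,E,F} --x--> {A,B,C,D,E,F}  [seen]
{A,B,C,D,E,F} --y--> {A,B,C,D,E,F}  [seen]
{E,F} --x--> {B,E,F}  [new]
{E,F} --y--> {A,C,D,E}  [new]
{C,D,E} --x--> {A,B,C,F}  [new]
{C,D,E} --y--> {A,B,C,D,F}  [new]
{B,E,F} --x--> {B,D,E,F}  [new]
{B,E,F} --y--> {A,B,C,D,E}  [new]
{A,C,D,E} --x--> {A,B,C,D,E,F}  [seen]
{A,C,D,E} --y--> {A,B,C,D,F}  [seen]
{A,B,C,F} --x--> {A,C,D,E,F}  [new]
{A,B,C,F} --y--> {B,C,D,E,F}  [new]
{A,B,C,D,F} --x--> {A,C,D,E,F}  [seen]
{A,B,C,D,F} --y--> {A,B,C,D,E,F}  [seen]
{B,D,E,F} --x--> {B,D,E,F}  [seen]
{B,D,E,F} --y--> {A,B,C,D,E}  [seen]
{A,B,C,D,E} --x--> {A,B,C,D,E,F}  [seen]
{A,B,C,D,E} --y--> {A,B,C,D,F}  [seen]
{A,C,D,E,F} --x--> {A,B,C,D,E,F}  [seen]
{A,C,D,E,F} --y--> {A,B,C,D,E,F}  [seen]
{B,C,D,E,F} --x--> {A,B,C,D,E,F}  [seen]
{B,C,D,E,F} --y--> {A,B,C,D,E,F}  [seen]
Reachable DFA states: {A}, {C,D,E,F}, {F}, {A,B,C,E,F}, {A,B,C,D,E,F}, {E,F}, {C,D,E}, {B,E,F}, {A,C,D,E}, {A,B,C,F}, {A,B,C,D,F}, {B,D,E,F}, {A,B,C,D,E}, {A,C,D,E,F}, {B,C,D,E,F}.

15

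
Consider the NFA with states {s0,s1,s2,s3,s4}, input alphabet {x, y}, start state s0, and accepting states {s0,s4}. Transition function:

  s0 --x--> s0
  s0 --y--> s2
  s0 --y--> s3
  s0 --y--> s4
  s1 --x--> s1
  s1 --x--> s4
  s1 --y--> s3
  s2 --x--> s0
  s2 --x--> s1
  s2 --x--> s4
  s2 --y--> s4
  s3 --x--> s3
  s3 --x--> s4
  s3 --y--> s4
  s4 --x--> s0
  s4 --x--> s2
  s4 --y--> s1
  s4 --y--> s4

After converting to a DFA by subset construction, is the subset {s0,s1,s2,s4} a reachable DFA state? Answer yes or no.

yes

Start state of the DFA: {s0}.
{s0} --x--> {s0}  [seen]
{s0} --y--> {s2,s3,s4}  [new]
{s2,s3,s4} --x--> {s0,s1,s2,s3,s4}  [new]
{s2,s3,s4} --y--> {s1,s4}  [new]
{s0,s1,s2,s3,s4} --x--> {s0,s1,s2,s3,s4}  [seen]
{s0,s1,s2,s3,s4} --y--> {s1,s2,s3,s4}  [new]
{s1,s4} --x--> {s0,s1,s2,s4}  [new]
{s1,s4} --y--> {s1,s3,s4}  [new]
{s1,s2,s3,s4} --x--> {s0,s1,s2,s3,s4}  [seen]
{s1,s2,s3,s4} --y--> {s1,s3,s4}  [seen]
{s0,s1,s2,s4} --x--> {s0,s1,s2,s4}  [seen]
{s0,s1,s2,s4} --y--> {s1,s2,s3,s4}  [seen]
{s1,s3,s4} --x--> {s0,s1,s2,s3,s4}  [seen]
{s1,s3,s4} --y--> {s1,s3,s4}  [seen]
Reachable DFA states: {s0}, {s2,s3,s4}, {s0,s1,s2,s3,s4}, {s1,s4}, {s1,s2,s3,s4}, {s0,s1,s2,s4}, {s1,s3,s4}.
{s0,s1,s2,s4} is among them.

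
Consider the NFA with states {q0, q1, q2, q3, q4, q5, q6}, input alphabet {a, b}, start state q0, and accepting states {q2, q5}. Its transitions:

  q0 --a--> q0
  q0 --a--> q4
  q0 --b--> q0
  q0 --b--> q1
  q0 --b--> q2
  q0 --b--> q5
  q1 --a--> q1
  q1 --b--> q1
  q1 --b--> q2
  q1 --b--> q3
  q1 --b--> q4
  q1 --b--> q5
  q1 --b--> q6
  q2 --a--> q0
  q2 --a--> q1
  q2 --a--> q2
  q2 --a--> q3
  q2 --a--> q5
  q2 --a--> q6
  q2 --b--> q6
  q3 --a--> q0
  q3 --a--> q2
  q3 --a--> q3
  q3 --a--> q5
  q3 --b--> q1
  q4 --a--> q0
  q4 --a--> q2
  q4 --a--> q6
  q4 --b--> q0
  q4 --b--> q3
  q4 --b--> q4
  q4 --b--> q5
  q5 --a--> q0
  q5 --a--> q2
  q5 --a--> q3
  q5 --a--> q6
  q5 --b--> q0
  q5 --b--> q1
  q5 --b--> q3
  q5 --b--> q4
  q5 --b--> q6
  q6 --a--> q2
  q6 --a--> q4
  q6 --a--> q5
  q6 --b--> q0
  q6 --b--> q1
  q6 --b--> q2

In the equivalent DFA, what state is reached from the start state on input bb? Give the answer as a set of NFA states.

{q0, q1, q2, q3, q4, q5, q6}

Start: {q0}.
δ(q0,b) = {q0, q1, q2, q5}.
Union: {q0, q1, q2, q5}.
After b: {q0, q1, q2, q5}.
δ(q0,b) = {q0, q1, q2, q5}; δ(q1,b) = {q1, q2, q3, q4, q5, q6}; δ(q2,b) = {q6}; δ(q5,b) = {q0, q1, q3, q4, q6}.
Union: {q0, q1, q2, q3, q4, q5, q6}.
After b: {q0, q1, q2, q3, q4, q5, q6}.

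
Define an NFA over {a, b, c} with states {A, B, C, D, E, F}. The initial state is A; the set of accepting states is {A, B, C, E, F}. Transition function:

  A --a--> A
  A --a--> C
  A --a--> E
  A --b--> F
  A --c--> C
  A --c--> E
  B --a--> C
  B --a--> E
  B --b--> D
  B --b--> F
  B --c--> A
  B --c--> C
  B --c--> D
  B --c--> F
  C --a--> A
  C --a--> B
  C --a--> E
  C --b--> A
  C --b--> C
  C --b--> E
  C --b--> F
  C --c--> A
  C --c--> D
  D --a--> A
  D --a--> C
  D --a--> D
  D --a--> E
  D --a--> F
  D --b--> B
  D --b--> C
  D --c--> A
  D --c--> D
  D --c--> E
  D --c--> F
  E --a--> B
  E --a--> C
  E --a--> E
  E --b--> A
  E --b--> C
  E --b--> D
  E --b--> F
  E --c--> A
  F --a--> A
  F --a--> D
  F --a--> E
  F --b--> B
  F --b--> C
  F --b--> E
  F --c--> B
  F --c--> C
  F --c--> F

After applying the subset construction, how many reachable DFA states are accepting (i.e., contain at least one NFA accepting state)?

16

Start state of the DFA: {A}.
{A} --a--> {A, C, E}  [new]
{A} --b--> {F}  [new]
{A} --c--> {C, E}  [new]
{A, C, E} --a--> {A, B, C, E}  [new]
{A, C, E} --b--> {A, C, D, E, F}  [new]
{A, C, E} --c--> {A, C, D, E}  [new]
{F} --a--> {A, D, E}  [new]
{F} --b--> {B, C, E}  [new]
{F} --c--> {B, C, F}  [new]
{C, E} --a--> {A, B, C, E}  [seen]
{C, E} --b--> {A, C, D, E, F}  [seen]
{C, E} --c--> {A, D}  [new]
{A, B, C, E} --a--> {A, B, C, E}  [seen]
{A, B, C, E} --b--> {A, C, D, E, F}  [seen]
{A, B, C, E} --c--> {A, C, D, E, F}  [seen]
{A, C, D, E, F} --a--> {A, B, C, D, E, F}  [new]
{A, C, D, E, F} --b--> {A, B, C, D, E, F}  [seen]
{A, C, D, E, F} --c--> {A, B, C, D, E, F}  [seen]
{A, C, D, E} --a--> {A, B, C, D, E, F}  [seen]
{A, C, D, E} --b--> {A, B, C, D, E, F}  [seen]
{A, C, D, E} --c--> {A, C, D, E, F}  [seen]
{A, D, E} --a--> {A, B, C, D, E, F}  [seen]
{A, D, E} --b--> {A, B, C, D, F}  [new]
{A, D, E} --c--> {A, C, D, E, F}  [seen]
{B, C, E} --a--> {A, B, C, E}  [seen]
{B, C, E} --b--> {A, C, D, E, F}  [seen]
{B, C, E} --c--> {A, C, D, F}  [new]
{B, C, F} --a--> {A, B, C, D, E}  [new]
{B, C, F} --b--> {A, B, C, D, E, F}  [seen]
{B, C, F} --c--> {A, B, C, D, F}  [seen]
{A, D} --a--> {A, C, D, E, F}  [seen]
{A, D} --b--> {B, C, F}  [seen]
{A, D} --c--> {A, C, D, E, F}  [seen]
{A, B, C, D, E, F} --a--> {A, B, C, D, E, F}  [seen]
{A, B, C, D, E, F} --b--> {A, B, C, D, E, F}  [seen]
{A, B, C, D, E, F} --c--> {A, B, C, D, E, F}  [seen]
{A, B, C, D, F} --a--> {A, B, C, D, E, F}  [seen]
{A, B, C, D, F} --b--> {A, B, C, D, E, F}  [seen]
{A, B, C, D, F} --c--> {A, B, C, D, E, F}  [seen]
{A, C, D, F} --a--> {A, B, C, D, E, F}  [seen]
{A, C, D, F} --b--> {A, B, C, E, F}  [new]
{A, C, D, F} --c--> {A, B, C, D, E, F}  [seen]
{A, B, C, D, E} --a--> {A, B, C, D, E, F}  [seen]
{A, B, C, D, E} --b--> {A, B, C, D, E, F}  [seen]
{A, B, C, D, E} --c--> {A, C, D, E, F}  [seen]
{A, B, C, E, F} --a--> {A, B, C, D, E}  [seen]
{A, B, C, E, F} --b--> {A, B, C, D, E, F}  [seen]
{A, B, C, E, F} --c--> {A, B, C, D, E, F}  [seen]
Reachable DFA states: {A}, {A, C, E}, {F}, {C, E}, {A, B, C, E}, {A, C, D, E, F}, {A, C, D, E}, {A, D, E}, {B, C, E}, {B, C, F}, {A, D}, {A, B, C, D, E, F}, {A, B, C, D, F}, {A, C, D, F}, {A, B, C, D, E}, {A, B, C, E, F}.
Accepting DFA states (contain an NFA accepting state): {A}, {A, C, E}, {F}, {C, E}, {A, B, C, E}, {A, C, D, E, F}, {A, C, D, E}, {A, D, E}, {B, C, E}, {B, C, F}, {A, D}, {A, B, C, D, E, F}, {A, B, C, D, F}, {A, C, D, F}, {A, B, C, D, E}, {A, B, C, E, F}.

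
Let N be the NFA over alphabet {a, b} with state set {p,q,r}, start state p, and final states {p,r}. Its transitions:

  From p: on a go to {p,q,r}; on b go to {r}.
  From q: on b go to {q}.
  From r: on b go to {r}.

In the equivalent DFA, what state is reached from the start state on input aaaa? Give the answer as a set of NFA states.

Start: {p}.
δ(p,a) = {p,q,r}.
Union: {p,q,r}.
After a: {p,q,r}.
δ(p,a) = {p,q,r}; δ(q,a) = ∅; δ(r,a) = ∅.
Union: {p,q,r}.
After a: {p,q,r}.
δ(p,a) = {p,q,r}; δ(q,a) = ∅; δ(r,a) = ∅.
Union: {p,q,r}.
After a: {p,q,r}.
δ(p,a) = {p,q,r}; δ(q,a) = ∅; δ(r,a) = ∅.
Union: {p,q,r}.
After a: {p,q,r}.

{p,q,r}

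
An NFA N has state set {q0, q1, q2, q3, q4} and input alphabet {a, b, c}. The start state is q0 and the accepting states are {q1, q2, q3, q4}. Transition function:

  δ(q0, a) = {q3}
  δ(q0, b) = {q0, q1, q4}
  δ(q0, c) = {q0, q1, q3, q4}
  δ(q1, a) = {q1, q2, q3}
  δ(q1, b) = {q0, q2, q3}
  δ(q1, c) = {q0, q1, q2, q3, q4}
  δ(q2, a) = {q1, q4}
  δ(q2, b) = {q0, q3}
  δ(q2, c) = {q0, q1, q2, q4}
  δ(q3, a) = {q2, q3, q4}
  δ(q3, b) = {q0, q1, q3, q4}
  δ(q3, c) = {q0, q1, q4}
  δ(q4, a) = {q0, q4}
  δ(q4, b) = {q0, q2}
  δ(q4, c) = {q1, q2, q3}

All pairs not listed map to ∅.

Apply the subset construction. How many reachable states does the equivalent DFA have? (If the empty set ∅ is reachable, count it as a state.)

Start state of the DFA: {q0}.
{q0} --a--> {q3}  [new]
{q0} --b--> {q0, q1, q4}  [new]
{q0} --c--> {q0, q1, q3, q4}  [new]
{q3} --a--> {q2, q3, q4}  [new]
{q3} --b--> {q0, q1, q3, q4}  [seen]
{q3} --c--> {q0, q1, q4}  [seen]
{q0, q1, q4} --a--> {q0, q1, q2, q3, q4}  [new]
{q0, q1, q4} --b--> {q0, q1, q2, q3, q4}  [seen]
{q0, q1, q4} --c--> {q0, q1, q2, q3, q4}  [seen]
{q0, q1, q3, q4} --a--> {q0, q1, q2, q3, q4}  [seen]
{q0, q1, q3, q4} --b--> {q0, q1, q2, q3, q4}  [seen]
{q0, q1, q3, q4} --c--> {q0, q1, q2, q3, q4}  [seen]
{q2, q3, q4} --a--> {q0, q1, q2, q3, q4}  [seen]
{q2, q3, q4} --b--> {q0, q1, q2, q3, q4}  [seen]
{q2, q3, q4} --c--> {q0, q1, q2, q3, q4}  [seen]
{q0, q1, q2, q3, q4} --a--> {q0, q1, q2, q3, q4}  [seen]
{q0, q1, q2, q3, q4} --b--> {q0, q1, q2, q3, q4}  [seen]
{q0, q1, q2, q3, q4} --c--> {q0, q1, q2, q3, q4}  [seen]
Reachable DFA states: {q0}, {q3}, {q0, q1, q4}, {q0, q1, q3, q4}, {q2, q3, q4}, {q0, q1, q2, q3, q4}.

6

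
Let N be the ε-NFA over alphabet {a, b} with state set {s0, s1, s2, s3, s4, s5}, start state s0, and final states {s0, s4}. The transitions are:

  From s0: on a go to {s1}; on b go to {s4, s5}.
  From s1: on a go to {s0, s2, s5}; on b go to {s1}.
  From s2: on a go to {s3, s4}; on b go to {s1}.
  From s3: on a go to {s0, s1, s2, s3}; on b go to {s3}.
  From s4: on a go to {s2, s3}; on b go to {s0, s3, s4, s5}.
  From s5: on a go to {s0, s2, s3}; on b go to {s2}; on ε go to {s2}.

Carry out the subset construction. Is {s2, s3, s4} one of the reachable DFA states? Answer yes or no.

no

Start state of the DFA: {s0} (ε-closure of the NFA start).
{s0} --a--> {s1}  [new]
{s0} --b--> {s2, s4, s5}  [new]
{s1} --a--> {s0, s2, s5}  [new]
{s1} --b--> {s1}  [seen]
{s2, s4, s5} --a--> {s0, s2, s3, s4}  [new]
{s2, s4, s5} --b--> {s0, s1, s2, s3, s4, s5}  [new]
{s0, s2, s5} --a--> {s0, s1, s2, s3, s4}  [new]
{s0, s2, s5} --b--> {s1, s2, s4, s5}  [new]
{s0, s2, s3, s4} --a--> {s0, s1, s2, s3, s4}  [seen]
{s0, s2, s3, s4} --b--> {s0, s1, s2, s3, s4, s5}  [seen]
{s0, s1, s2, s3, s4, s5} --a--> {s0, s1, s2, s3, s4, s5}  [seen]
{s0, s1, s2, s3, s4, s5} --b--> {s0, s1, s2, s3, s4, s5}  [seen]
{s0, s1, s2, s3, s4} --a--> {s0, s1, s2, s3, s4, s5}  [seen]
{s0, s1, s2, s3, s4} --b--> {s0, s1, s2, s3, s4, s5}  [seen]
{s1, s2, s4, s5} --a--> {s0, s2, s3, s4, s5}  [new]
{s1, s2, s4, s5} --b--> {s0, s1, s2, s3, s4, s5}  [seen]
{s0, s2, s3, s4, s5} --a--> {s0, s1, s2, s3, s4}  [seen]
{s0, s2, s3, s4, s5} --b--> {s0, s1, s2, s3, s4, s5}  [seen]
Reachable DFA states: {s0}, {s1}, {s2, s4, s5}, {s0, s2, s5}, {s0, s2, s3, s4}, {s0, s1, s2, s3, s4, s5}, {s0, s1, s2, s3, s4}, {s1, s2, s4, s5}, {s0, s2, s3, s4, s5}.
{s2, s3, s4} is not among them.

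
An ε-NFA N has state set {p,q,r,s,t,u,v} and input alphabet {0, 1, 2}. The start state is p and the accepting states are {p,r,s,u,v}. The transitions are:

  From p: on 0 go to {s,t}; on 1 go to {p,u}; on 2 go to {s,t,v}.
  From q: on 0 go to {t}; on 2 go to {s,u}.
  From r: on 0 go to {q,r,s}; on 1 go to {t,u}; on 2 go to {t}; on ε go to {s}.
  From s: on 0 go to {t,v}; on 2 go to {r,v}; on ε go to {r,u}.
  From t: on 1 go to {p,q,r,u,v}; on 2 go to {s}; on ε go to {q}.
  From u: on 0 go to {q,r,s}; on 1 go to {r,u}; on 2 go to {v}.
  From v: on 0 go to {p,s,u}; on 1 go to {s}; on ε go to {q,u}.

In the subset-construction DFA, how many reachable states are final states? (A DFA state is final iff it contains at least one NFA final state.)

Start state of the DFA: {p} (ε-closure of the NFA start).
{p} --0--> {q,r,s,t,u}  [new]
{p} --1--> {p,u}  [new]
{p} --2--> {q,r,s,t,u,v}  [new]
{q,r,s,t,u} --0--> {q,r,s,t,u,v}  [seen]
{q,r,s,t,u} --1--> {p,q,r,s,t,u,v}  [new]
{q,r,s,t,u} --2--> {q,r,s,t,u,v}  [seen]
{p,u} --0--> {q,r,s,t,u}  [seen]
{p,u} --1--> {p,r,s,u}  [new]
{p,u} --2--> {q,r,s,t,u,v}  [seen]
{q,r,s,t,u,v} --0--> {p,q,r,s,t,u,v}  [seen]
{q,r,s,t,u,v} --1--> {p,q,r,s,t,u,v}  [seen]
{q,r,s,t,u,v} --2--> {q,r,s,t,u,v}  [seen]
{p,q,r,s,t,u,v} --0--> {p,q,r,s,t,u,v}  [seen]
{p,q,r,s,t,u,v} --1--> {p,q,r,s,t,u,v}  [seen]
{p,q,r,s,t,u,v} --2--> {q,r,s,t,u,v}  [seen]
{p,r,s,u} --0--> {q,r,s,t,u,v}  [seen]
{p,r,s,u} --1--> {p,q,r,s,t,u}  [new]
{p,r,s,u} --2--> {q,r,s,t,u,v}  [seen]
{p,q,r,s,t,u} --0--> {q,r,s,t,u,v}  [seen]
{p,q,r,s,t,u} --1--> {p,q,r,s,t,u,v}  [seen]
{p,q,r,s,t,u} --2--> {q,r,s,t,u,v}  [seen]
Reachable DFA states: {p}, {q,r,s,t,u}, {p,u}, {q,r,s,t,u,v}, {p,q,r,s,t,u,v}, {p,r,s,u}, {p,q,r,s,t,u}.
Accepting DFA states (contain an NFA accepting state): {p}, {q,r,s,t,u}, {p,u}, {q,r,s,t,u,v}, {p,q,r,s,t,u,v}, {p,r,s,u}, {p,q,r,s,t,u}.

7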